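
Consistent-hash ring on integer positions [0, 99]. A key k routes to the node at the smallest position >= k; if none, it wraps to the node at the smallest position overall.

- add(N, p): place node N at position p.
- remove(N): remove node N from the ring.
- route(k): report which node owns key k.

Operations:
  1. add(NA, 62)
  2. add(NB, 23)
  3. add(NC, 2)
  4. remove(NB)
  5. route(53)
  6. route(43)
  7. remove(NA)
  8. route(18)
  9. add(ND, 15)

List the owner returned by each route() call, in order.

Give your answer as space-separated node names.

Answer: NA NA NC

Derivation:
Op 1: add NA@62 -> ring=[62:NA]
Op 2: add NB@23 -> ring=[23:NB,62:NA]
Op 3: add NC@2 -> ring=[2:NC,23:NB,62:NA]
Op 4: remove NB -> ring=[2:NC,62:NA]
Op 5: route key 53: smallest pos >= 53 is 62 -> NA
Op 6: route key 43: smallest pos >= 43 is 62 -> NA
Op 7: remove NA -> ring=[2:NC]
Op 8: route key 18: none >= 18, wrap to smallest pos 2 -> NC
Op 9: add ND@15 -> ring=[2:NC,15:ND]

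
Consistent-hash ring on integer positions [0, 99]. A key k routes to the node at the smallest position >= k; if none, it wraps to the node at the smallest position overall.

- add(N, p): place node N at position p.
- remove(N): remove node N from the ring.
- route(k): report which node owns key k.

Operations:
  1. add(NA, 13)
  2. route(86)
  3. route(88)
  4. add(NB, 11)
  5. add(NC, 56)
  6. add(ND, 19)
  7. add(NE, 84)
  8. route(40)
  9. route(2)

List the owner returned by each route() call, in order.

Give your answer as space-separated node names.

Op 1: add NA@13 -> ring=[13:NA]
Op 2: route key 86: none >= 86, wrap to smallest pos 13 -> NA
Op 3: route key 88: none >= 88, wrap to smallest pos 13 -> NA
Op 4: add NB@11 -> ring=[11:NB,13:NA]
Op 5: add NC@56 -> ring=[11:NB,13:NA,56:NC]
Op 6: add ND@19 -> ring=[11:NB,13:NA,19:ND,56:NC]
Op 7: add NE@84 -> ring=[11:NB,13:NA,19:ND,56:NC,84:NE]
Op 8: route key 40: smallest pos >= 40 is 56 -> NC
Op 9: route key 2: smallest pos >= 2 is 11 -> NB

Answer: NA NA NC NB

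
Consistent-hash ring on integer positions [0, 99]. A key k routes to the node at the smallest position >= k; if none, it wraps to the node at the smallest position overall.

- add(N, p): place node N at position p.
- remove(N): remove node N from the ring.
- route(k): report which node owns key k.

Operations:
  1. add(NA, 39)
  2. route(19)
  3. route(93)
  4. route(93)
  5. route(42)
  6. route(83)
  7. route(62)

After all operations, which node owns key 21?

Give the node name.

Answer: NA

Derivation:
Op 1: add NA@39 -> ring=[39:NA]
Op 2: route key 19: smallest pos >= 19 is 39 -> NA
Op 3: route key 93: none >= 93, wrap to smallest pos 39 -> NA
Op 4: route key 93: none >= 93, wrap to smallest pos 39 -> NA
Op 5: route key 42: none >= 42, wrap to smallest pos 39 -> NA
Op 6: route key 83: none >= 83, wrap to smallest pos 39 -> NA
Op 7: route key 62: none >= 62, wrap to smallest pos 39 -> NA
Final route key 21: smallest pos >= 21 is 39 -> NA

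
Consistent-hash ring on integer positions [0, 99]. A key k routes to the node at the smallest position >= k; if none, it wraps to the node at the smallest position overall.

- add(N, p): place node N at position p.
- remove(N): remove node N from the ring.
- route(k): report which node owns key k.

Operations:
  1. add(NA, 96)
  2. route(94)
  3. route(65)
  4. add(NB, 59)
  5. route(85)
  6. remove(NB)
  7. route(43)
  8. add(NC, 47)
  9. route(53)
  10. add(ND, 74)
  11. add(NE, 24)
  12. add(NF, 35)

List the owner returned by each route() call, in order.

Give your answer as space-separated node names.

Answer: NA NA NA NA NA

Derivation:
Op 1: add NA@96 -> ring=[96:NA]
Op 2: route key 94: smallest pos >= 94 is 96 -> NA
Op 3: route key 65: smallest pos >= 65 is 96 -> NA
Op 4: add NB@59 -> ring=[59:NB,96:NA]
Op 5: route key 85: smallest pos >= 85 is 96 -> NA
Op 6: remove NB -> ring=[96:NA]
Op 7: route key 43: smallest pos >= 43 is 96 -> NA
Op 8: add NC@47 -> ring=[47:NC,96:NA]
Op 9: route key 53: smallest pos >= 53 is 96 -> NA
Op 10: add ND@74 -> ring=[47:NC,74:ND,96:NA]
Op 11: add NE@24 -> ring=[24:NE,47:NC,74:ND,96:NA]
Op 12: add NF@35 -> ring=[24:NE,35:NF,47:NC,74:ND,96:NA]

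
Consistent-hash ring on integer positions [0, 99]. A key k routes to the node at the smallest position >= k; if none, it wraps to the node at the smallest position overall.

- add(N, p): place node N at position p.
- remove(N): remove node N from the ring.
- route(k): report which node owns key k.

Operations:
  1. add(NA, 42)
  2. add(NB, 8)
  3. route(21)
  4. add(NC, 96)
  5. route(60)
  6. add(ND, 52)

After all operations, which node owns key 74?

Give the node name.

Op 1: add NA@42 -> ring=[42:NA]
Op 2: add NB@8 -> ring=[8:NB,42:NA]
Op 3: route key 21: smallest pos >= 21 is 42 -> NA
Op 4: add NC@96 -> ring=[8:NB,42:NA,96:NC]
Op 5: route key 60: smallest pos >= 60 is 96 -> NC
Op 6: add ND@52 -> ring=[8:NB,42:NA,52:ND,96:NC]
Final route key 74: smallest pos >= 74 is 96 -> NC

Answer: NC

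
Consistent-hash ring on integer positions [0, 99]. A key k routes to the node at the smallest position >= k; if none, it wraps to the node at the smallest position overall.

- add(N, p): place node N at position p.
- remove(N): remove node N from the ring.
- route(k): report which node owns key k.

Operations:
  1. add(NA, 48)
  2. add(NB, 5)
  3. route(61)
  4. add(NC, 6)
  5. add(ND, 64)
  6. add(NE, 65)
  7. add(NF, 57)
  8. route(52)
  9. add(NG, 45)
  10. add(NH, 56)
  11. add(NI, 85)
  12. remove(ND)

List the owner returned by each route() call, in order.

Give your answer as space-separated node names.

Answer: NB NF

Derivation:
Op 1: add NA@48 -> ring=[48:NA]
Op 2: add NB@5 -> ring=[5:NB,48:NA]
Op 3: route key 61: none >= 61, wrap to smallest pos 5 -> NB
Op 4: add NC@6 -> ring=[5:NB,6:NC,48:NA]
Op 5: add ND@64 -> ring=[5:NB,6:NC,48:NA,64:ND]
Op 6: add NE@65 -> ring=[5:NB,6:NC,48:NA,64:ND,65:NE]
Op 7: add NF@57 -> ring=[5:NB,6:NC,48:NA,57:NF,64:ND,65:NE]
Op 8: route key 52: smallest pos >= 52 is 57 -> NF
Op 9: add NG@45 -> ring=[5:NB,6:NC,45:NG,48:NA,57:NF,64:ND,65:NE]
Op 10: add NH@56 -> ring=[5:NB,6:NC,45:NG,48:NA,56:NH,57:NF,64:ND,65:NE]
Op 11: add NI@85 -> ring=[5:NB,6:NC,45:NG,48:NA,56:NH,57:NF,64:ND,65:NE,85:NI]
Op 12: remove ND -> ring=[5:NB,6:NC,45:NG,48:NA,56:NH,57:NF,65:NE,85:NI]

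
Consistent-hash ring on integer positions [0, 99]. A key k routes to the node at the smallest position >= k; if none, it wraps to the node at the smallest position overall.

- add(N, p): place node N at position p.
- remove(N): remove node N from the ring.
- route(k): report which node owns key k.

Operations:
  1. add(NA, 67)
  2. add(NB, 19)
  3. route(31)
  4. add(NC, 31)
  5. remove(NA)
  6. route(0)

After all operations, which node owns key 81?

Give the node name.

Op 1: add NA@67 -> ring=[67:NA]
Op 2: add NB@19 -> ring=[19:NB,67:NA]
Op 3: route key 31: smallest pos >= 31 is 67 -> NA
Op 4: add NC@31 -> ring=[19:NB,31:NC,67:NA]
Op 5: remove NA -> ring=[19:NB,31:NC]
Op 6: route key 0: smallest pos >= 0 is 19 -> NB
Final route key 81: none >= 81, wrap to smallest pos 19 -> NB

Answer: NB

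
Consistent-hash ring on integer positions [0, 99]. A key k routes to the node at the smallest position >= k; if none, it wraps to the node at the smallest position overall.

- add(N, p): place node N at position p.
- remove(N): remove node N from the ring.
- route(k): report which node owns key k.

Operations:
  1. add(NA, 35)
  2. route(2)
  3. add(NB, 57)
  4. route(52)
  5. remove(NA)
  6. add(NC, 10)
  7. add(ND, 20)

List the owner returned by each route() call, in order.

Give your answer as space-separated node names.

Op 1: add NA@35 -> ring=[35:NA]
Op 2: route key 2: smallest pos >= 2 is 35 -> NA
Op 3: add NB@57 -> ring=[35:NA,57:NB]
Op 4: route key 52: smallest pos >= 52 is 57 -> NB
Op 5: remove NA -> ring=[57:NB]
Op 6: add NC@10 -> ring=[10:NC,57:NB]
Op 7: add ND@20 -> ring=[10:NC,20:ND,57:NB]

Answer: NA NB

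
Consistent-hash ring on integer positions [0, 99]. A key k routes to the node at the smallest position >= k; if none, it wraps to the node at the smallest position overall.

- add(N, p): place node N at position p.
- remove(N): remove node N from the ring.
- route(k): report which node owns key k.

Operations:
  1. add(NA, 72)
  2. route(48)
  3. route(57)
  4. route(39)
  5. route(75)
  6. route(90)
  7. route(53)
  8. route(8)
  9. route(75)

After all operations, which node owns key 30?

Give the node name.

Answer: NA

Derivation:
Op 1: add NA@72 -> ring=[72:NA]
Op 2: route key 48: smallest pos >= 48 is 72 -> NA
Op 3: route key 57: smallest pos >= 57 is 72 -> NA
Op 4: route key 39: smallest pos >= 39 is 72 -> NA
Op 5: route key 75: none >= 75, wrap to smallest pos 72 -> NA
Op 6: route key 90: none >= 90, wrap to smallest pos 72 -> NA
Op 7: route key 53: smallest pos >= 53 is 72 -> NA
Op 8: route key 8: smallest pos >= 8 is 72 -> NA
Op 9: route key 75: none >= 75, wrap to smallest pos 72 -> NA
Final route key 30: smallest pos >= 30 is 72 -> NA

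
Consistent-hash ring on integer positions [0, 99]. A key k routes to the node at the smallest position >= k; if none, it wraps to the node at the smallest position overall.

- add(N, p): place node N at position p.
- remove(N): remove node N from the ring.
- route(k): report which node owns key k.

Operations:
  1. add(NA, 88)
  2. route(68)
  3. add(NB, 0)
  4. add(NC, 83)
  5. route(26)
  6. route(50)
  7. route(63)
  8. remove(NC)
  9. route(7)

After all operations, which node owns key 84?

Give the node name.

Answer: NA

Derivation:
Op 1: add NA@88 -> ring=[88:NA]
Op 2: route key 68: smallest pos >= 68 is 88 -> NA
Op 3: add NB@0 -> ring=[0:NB,88:NA]
Op 4: add NC@83 -> ring=[0:NB,83:NC,88:NA]
Op 5: route key 26: smallest pos >= 26 is 83 -> NC
Op 6: route key 50: smallest pos >= 50 is 83 -> NC
Op 7: route key 63: smallest pos >= 63 is 83 -> NC
Op 8: remove NC -> ring=[0:NB,88:NA]
Op 9: route key 7: smallest pos >= 7 is 88 -> NA
Final route key 84: smallest pos >= 84 is 88 -> NA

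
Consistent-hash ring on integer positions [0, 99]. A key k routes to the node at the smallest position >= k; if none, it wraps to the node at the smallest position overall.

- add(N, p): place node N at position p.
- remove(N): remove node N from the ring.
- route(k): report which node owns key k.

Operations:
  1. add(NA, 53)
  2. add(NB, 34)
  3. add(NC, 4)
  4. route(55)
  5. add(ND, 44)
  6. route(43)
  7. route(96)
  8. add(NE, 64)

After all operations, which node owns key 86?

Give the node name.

Answer: NC

Derivation:
Op 1: add NA@53 -> ring=[53:NA]
Op 2: add NB@34 -> ring=[34:NB,53:NA]
Op 3: add NC@4 -> ring=[4:NC,34:NB,53:NA]
Op 4: route key 55: none >= 55, wrap to smallest pos 4 -> NC
Op 5: add ND@44 -> ring=[4:NC,34:NB,44:ND,53:NA]
Op 6: route key 43: smallest pos >= 43 is 44 -> ND
Op 7: route key 96: none >= 96, wrap to smallest pos 4 -> NC
Op 8: add NE@64 -> ring=[4:NC,34:NB,44:ND,53:NA,64:NE]
Final route key 86: none >= 86, wrap to smallest pos 4 -> NC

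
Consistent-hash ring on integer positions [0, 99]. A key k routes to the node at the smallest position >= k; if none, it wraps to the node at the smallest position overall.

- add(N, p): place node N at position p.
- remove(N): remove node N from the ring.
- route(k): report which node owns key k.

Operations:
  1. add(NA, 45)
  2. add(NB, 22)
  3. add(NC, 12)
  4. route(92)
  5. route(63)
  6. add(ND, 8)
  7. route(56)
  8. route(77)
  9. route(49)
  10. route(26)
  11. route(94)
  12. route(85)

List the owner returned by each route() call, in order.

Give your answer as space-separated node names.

Op 1: add NA@45 -> ring=[45:NA]
Op 2: add NB@22 -> ring=[22:NB,45:NA]
Op 3: add NC@12 -> ring=[12:NC,22:NB,45:NA]
Op 4: route key 92: none >= 92, wrap to smallest pos 12 -> NC
Op 5: route key 63: none >= 63, wrap to smallest pos 12 -> NC
Op 6: add ND@8 -> ring=[8:ND,12:NC,22:NB,45:NA]
Op 7: route key 56: none >= 56, wrap to smallest pos 8 -> ND
Op 8: route key 77: none >= 77, wrap to smallest pos 8 -> ND
Op 9: route key 49: none >= 49, wrap to smallest pos 8 -> ND
Op 10: route key 26: smallest pos >= 26 is 45 -> NA
Op 11: route key 94: none >= 94, wrap to smallest pos 8 -> ND
Op 12: route key 85: none >= 85, wrap to smallest pos 8 -> ND

Answer: NC NC ND ND ND NA ND ND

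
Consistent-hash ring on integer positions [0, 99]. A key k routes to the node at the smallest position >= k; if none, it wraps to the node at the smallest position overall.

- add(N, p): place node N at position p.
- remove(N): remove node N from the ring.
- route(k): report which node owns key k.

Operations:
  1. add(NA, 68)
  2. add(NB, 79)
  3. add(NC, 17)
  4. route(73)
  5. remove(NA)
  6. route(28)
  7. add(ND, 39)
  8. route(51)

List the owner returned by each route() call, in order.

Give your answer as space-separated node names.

Op 1: add NA@68 -> ring=[68:NA]
Op 2: add NB@79 -> ring=[68:NA,79:NB]
Op 3: add NC@17 -> ring=[17:NC,68:NA,79:NB]
Op 4: route key 73: smallest pos >= 73 is 79 -> NB
Op 5: remove NA -> ring=[17:NC,79:NB]
Op 6: route key 28: smallest pos >= 28 is 79 -> NB
Op 7: add ND@39 -> ring=[17:NC,39:ND,79:NB]
Op 8: route key 51: smallest pos >= 51 is 79 -> NB

Answer: NB NB NB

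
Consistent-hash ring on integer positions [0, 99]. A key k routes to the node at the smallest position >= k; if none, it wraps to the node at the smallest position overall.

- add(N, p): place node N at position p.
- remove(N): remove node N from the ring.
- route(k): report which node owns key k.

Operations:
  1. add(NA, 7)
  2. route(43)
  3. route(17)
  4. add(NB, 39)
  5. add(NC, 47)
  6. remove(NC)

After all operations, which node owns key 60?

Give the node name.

Op 1: add NA@7 -> ring=[7:NA]
Op 2: route key 43: none >= 43, wrap to smallest pos 7 -> NA
Op 3: route key 17: none >= 17, wrap to smallest pos 7 -> NA
Op 4: add NB@39 -> ring=[7:NA,39:NB]
Op 5: add NC@47 -> ring=[7:NA,39:NB,47:NC]
Op 6: remove NC -> ring=[7:NA,39:NB]
Final route key 60: none >= 60, wrap to smallest pos 7 -> NA

Answer: NA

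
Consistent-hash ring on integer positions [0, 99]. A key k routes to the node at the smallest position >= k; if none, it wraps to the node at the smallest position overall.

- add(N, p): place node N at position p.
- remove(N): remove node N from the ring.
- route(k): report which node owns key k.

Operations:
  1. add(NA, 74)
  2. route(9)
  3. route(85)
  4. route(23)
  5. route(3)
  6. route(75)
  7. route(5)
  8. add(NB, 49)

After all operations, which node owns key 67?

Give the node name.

Answer: NA

Derivation:
Op 1: add NA@74 -> ring=[74:NA]
Op 2: route key 9: smallest pos >= 9 is 74 -> NA
Op 3: route key 85: none >= 85, wrap to smallest pos 74 -> NA
Op 4: route key 23: smallest pos >= 23 is 74 -> NA
Op 5: route key 3: smallest pos >= 3 is 74 -> NA
Op 6: route key 75: none >= 75, wrap to smallest pos 74 -> NA
Op 7: route key 5: smallest pos >= 5 is 74 -> NA
Op 8: add NB@49 -> ring=[49:NB,74:NA]
Final route key 67: smallest pos >= 67 is 74 -> NA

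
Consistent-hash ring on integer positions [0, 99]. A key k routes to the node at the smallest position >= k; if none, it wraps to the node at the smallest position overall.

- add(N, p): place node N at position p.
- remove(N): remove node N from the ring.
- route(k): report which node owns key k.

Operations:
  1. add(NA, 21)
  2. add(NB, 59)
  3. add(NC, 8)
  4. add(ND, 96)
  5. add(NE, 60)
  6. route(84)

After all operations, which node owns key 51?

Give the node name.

Op 1: add NA@21 -> ring=[21:NA]
Op 2: add NB@59 -> ring=[21:NA,59:NB]
Op 3: add NC@8 -> ring=[8:NC,21:NA,59:NB]
Op 4: add ND@96 -> ring=[8:NC,21:NA,59:NB,96:ND]
Op 5: add NE@60 -> ring=[8:NC,21:NA,59:NB,60:NE,96:ND]
Op 6: route key 84: smallest pos >= 84 is 96 -> ND
Final route key 51: smallest pos >= 51 is 59 -> NB

Answer: NB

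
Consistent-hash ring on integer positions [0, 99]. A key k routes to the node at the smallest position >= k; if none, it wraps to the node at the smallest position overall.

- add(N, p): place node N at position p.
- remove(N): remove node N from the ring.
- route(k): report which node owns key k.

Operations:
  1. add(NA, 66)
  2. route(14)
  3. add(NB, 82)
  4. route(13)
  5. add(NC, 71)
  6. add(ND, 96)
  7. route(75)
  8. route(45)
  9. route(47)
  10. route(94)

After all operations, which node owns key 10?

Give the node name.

Op 1: add NA@66 -> ring=[66:NA]
Op 2: route key 14: smallest pos >= 14 is 66 -> NA
Op 3: add NB@82 -> ring=[66:NA,82:NB]
Op 4: route key 13: smallest pos >= 13 is 66 -> NA
Op 5: add NC@71 -> ring=[66:NA,71:NC,82:NB]
Op 6: add ND@96 -> ring=[66:NA,71:NC,82:NB,96:ND]
Op 7: route key 75: smallest pos >= 75 is 82 -> NB
Op 8: route key 45: smallest pos >= 45 is 66 -> NA
Op 9: route key 47: smallest pos >= 47 is 66 -> NA
Op 10: route key 94: smallest pos >= 94 is 96 -> ND
Final route key 10: smallest pos >= 10 is 66 -> NA

Answer: NA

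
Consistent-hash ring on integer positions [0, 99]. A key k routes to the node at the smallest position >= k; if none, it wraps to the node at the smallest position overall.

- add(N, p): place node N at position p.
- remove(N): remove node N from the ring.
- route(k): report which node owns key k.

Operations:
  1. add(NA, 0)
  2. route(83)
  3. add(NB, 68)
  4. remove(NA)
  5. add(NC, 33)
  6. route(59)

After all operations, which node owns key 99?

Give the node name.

Op 1: add NA@0 -> ring=[0:NA]
Op 2: route key 83: none >= 83, wrap to smallest pos 0 -> NA
Op 3: add NB@68 -> ring=[0:NA,68:NB]
Op 4: remove NA -> ring=[68:NB]
Op 5: add NC@33 -> ring=[33:NC,68:NB]
Op 6: route key 59: smallest pos >= 59 is 68 -> NB
Final route key 99: none >= 99, wrap to smallest pos 33 -> NC

Answer: NC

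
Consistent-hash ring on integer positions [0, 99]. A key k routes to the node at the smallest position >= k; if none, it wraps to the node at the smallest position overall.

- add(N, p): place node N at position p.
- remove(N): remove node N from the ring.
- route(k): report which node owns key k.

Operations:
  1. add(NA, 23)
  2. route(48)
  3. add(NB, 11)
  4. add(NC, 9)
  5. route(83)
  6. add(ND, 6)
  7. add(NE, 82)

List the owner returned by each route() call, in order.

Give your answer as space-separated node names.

Op 1: add NA@23 -> ring=[23:NA]
Op 2: route key 48: none >= 48, wrap to smallest pos 23 -> NA
Op 3: add NB@11 -> ring=[11:NB,23:NA]
Op 4: add NC@9 -> ring=[9:NC,11:NB,23:NA]
Op 5: route key 83: none >= 83, wrap to smallest pos 9 -> NC
Op 6: add ND@6 -> ring=[6:ND,9:NC,11:NB,23:NA]
Op 7: add NE@82 -> ring=[6:ND,9:NC,11:NB,23:NA,82:NE]

Answer: NA NC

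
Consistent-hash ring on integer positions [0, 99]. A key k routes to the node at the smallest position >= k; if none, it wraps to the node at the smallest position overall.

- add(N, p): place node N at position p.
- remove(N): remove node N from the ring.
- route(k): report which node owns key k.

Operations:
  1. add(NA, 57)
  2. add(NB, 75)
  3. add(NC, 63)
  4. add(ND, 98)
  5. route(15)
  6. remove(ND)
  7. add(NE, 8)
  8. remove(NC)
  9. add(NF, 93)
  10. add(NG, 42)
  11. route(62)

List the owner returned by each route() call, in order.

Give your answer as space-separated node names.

Answer: NA NB

Derivation:
Op 1: add NA@57 -> ring=[57:NA]
Op 2: add NB@75 -> ring=[57:NA,75:NB]
Op 3: add NC@63 -> ring=[57:NA,63:NC,75:NB]
Op 4: add ND@98 -> ring=[57:NA,63:NC,75:NB,98:ND]
Op 5: route key 15: smallest pos >= 15 is 57 -> NA
Op 6: remove ND -> ring=[57:NA,63:NC,75:NB]
Op 7: add NE@8 -> ring=[8:NE,57:NA,63:NC,75:NB]
Op 8: remove NC -> ring=[8:NE,57:NA,75:NB]
Op 9: add NF@93 -> ring=[8:NE,57:NA,75:NB,93:NF]
Op 10: add NG@42 -> ring=[8:NE,42:NG,57:NA,75:NB,93:NF]
Op 11: route key 62: smallest pos >= 62 is 75 -> NB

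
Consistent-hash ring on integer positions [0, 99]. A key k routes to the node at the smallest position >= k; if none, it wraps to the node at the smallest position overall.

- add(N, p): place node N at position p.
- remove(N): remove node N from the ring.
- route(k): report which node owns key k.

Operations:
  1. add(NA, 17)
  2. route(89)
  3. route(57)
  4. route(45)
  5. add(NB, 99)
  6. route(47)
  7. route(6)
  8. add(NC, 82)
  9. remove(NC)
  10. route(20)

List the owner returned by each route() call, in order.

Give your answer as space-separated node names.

Op 1: add NA@17 -> ring=[17:NA]
Op 2: route key 89: none >= 89, wrap to smallest pos 17 -> NA
Op 3: route key 57: none >= 57, wrap to smallest pos 17 -> NA
Op 4: route key 45: none >= 45, wrap to smallest pos 17 -> NA
Op 5: add NB@99 -> ring=[17:NA,99:NB]
Op 6: route key 47: smallest pos >= 47 is 99 -> NB
Op 7: route key 6: smallest pos >= 6 is 17 -> NA
Op 8: add NC@82 -> ring=[17:NA,82:NC,99:NB]
Op 9: remove NC -> ring=[17:NA,99:NB]
Op 10: route key 20: smallest pos >= 20 is 99 -> NB

Answer: NA NA NA NB NA NB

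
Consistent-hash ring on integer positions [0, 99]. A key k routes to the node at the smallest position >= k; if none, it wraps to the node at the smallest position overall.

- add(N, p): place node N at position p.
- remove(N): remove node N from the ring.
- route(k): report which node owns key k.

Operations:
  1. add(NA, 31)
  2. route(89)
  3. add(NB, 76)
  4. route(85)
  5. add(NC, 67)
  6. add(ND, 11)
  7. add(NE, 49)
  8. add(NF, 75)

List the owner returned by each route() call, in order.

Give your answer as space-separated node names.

Op 1: add NA@31 -> ring=[31:NA]
Op 2: route key 89: none >= 89, wrap to smallest pos 31 -> NA
Op 3: add NB@76 -> ring=[31:NA,76:NB]
Op 4: route key 85: none >= 85, wrap to smallest pos 31 -> NA
Op 5: add NC@67 -> ring=[31:NA,67:NC,76:NB]
Op 6: add ND@11 -> ring=[11:ND,31:NA,67:NC,76:NB]
Op 7: add NE@49 -> ring=[11:ND,31:NA,49:NE,67:NC,76:NB]
Op 8: add NF@75 -> ring=[11:ND,31:NA,49:NE,67:NC,75:NF,76:NB]

Answer: NA NA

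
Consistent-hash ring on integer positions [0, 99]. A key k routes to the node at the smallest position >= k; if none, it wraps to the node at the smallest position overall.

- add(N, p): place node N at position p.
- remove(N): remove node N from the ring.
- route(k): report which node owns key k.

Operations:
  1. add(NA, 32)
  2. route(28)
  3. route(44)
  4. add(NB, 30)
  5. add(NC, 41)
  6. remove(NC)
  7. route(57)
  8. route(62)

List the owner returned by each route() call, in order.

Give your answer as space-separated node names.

Op 1: add NA@32 -> ring=[32:NA]
Op 2: route key 28: smallest pos >= 28 is 32 -> NA
Op 3: route key 44: none >= 44, wrap to smallest pos 32 -> NA
Op 4: add NB@30 -> ring=[30:NB,32:NA]
Op 5: add NC@41 -> ring=[30:NB,32:NA,41:NC]
Op 6: remove NC -> ring=[30:NB,32:NA]
Op 7: route key 57: none >= 57, wrap to smallest pos 30 -> NB
Op 8: route key 62: none >= 62, wrap to smallest pos 30 -> NB

Answer: NA NA NB NB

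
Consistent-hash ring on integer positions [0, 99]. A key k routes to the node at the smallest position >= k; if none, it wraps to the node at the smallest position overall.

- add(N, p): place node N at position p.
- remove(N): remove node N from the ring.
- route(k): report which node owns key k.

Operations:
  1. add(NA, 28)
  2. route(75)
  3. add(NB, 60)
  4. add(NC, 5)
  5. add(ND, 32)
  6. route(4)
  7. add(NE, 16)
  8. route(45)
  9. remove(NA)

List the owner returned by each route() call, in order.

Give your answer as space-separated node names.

Op 1: add NA@28 -> ring=[28:NA]
Op 2: route key 75: none >= 75, wrap to smallest pos 28 -> NA
Op 3: add NB@60 -> ring=[28:NA,60:NB]
Op 4: add NC@5 -> ring=[5:NC,28:NA,60:NB]
Op 5: add ND@32 -> ring=[5:NC,28:NA,32:ND,60:NB]
Op 6: route key 4: smallest pos >= 4 is 5 -> NC
Op 7: add NE@16 -> ring=[5:NC,16:NE,28:NA,32:ND,60:NB]
Op 8: route key 45: smallest pos >= 45 is 60 -> NB
Op 9: remove NA -> ring=[5:NC,16:NE,32:ND,60:NB]

Answer: NA NC NB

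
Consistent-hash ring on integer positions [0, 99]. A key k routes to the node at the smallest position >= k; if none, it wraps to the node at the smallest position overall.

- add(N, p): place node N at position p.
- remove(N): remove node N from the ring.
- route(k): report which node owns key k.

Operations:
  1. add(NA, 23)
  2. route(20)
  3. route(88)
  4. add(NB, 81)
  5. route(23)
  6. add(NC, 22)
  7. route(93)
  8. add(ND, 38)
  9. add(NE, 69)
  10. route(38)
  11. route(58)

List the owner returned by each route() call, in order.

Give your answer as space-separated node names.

Answer: NA NA NA NC ND NE

Derivation:
Op 1: add NA@23 -> ring=[23:NA]
Op 2: route key 20: smallest pos >= 20 is 23 -> NA
Op 3: route key 88: none >= 88, wrap to smallest pos 23 -> NA
Op 4: add NB@81 -> ring=[23:NA,81:NB]
Op 5: route key 23: smallest pos >= 23 is 23 -> NA
Op 6: add NC@22 -> ring=[22:NC,23:NA,81:NB]
Op 7: route key 93: none >= 93, wrap to smallest pos 22 -> NC
Op 8: add ND@38 -> ring=[22:NC,23:NA,38:ND,81:NB]
Op 9: add NE@69 -> ring=[22:NC,23:NA,38:ND,69:NE,81:NB]
Op 10: route key 38: smallest pos >= 38 is 38 -> ND
Op 11: route key 58: smallest pos >= 58 is 69 -> NE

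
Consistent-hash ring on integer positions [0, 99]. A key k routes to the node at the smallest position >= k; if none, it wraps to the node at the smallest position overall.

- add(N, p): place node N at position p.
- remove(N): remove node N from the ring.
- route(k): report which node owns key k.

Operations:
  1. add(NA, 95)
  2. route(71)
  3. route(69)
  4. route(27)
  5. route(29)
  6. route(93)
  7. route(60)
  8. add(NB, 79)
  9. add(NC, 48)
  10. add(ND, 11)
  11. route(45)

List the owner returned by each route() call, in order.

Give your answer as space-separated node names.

Answer: NA NA NA NA NA NA NC

Derivation:
Op 1: add NA@95 -> ring=[95:NA]
Op 2: route key 71: smallest pos >= 71 is 95 -> NA
Op 3: route key 69: smallest pos >= 69 is 95 -> NA
Op 4: route key 27: smallest pos >= 27 is 95 -> NA
Op 5: route key 29: smallest pos >= 29 is 95 -> NA
Op 6: route key 93: smallest pos >= 93 is 95 -> NA
Op 7: route key 60: smallest pos >= 60 is 95 -> NA
Op 8: add NB@79 -> ring=[79:NB,95:NA]
Op 9: add NC@48 -> ring=[48:NC,79:NB,95:NA]
Op 10: add ND@11 -> ring=[11:ND,48:NC,79:NB,95:NA]
Op 11: route key 45: smallest pos >= 45 is 48 -> NC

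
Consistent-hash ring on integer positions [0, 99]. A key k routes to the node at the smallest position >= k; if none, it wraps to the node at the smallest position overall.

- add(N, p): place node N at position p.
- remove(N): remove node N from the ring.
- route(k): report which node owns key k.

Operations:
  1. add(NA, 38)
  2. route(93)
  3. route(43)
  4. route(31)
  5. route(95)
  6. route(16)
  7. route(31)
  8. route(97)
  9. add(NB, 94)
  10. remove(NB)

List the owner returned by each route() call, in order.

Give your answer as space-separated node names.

Answer: NA NA NA NA NA NA NA

Derivation:
Op 1: add NA@38 -> ring=[38:NA]
Op 2: route key 93: none >= 93, wrap to smallest pos 38 -> NA
Op 3: route key 43: none >= 43, wrap to smallest pos 38 -> NA
Op 4: route key 31: smallest pos >= 31 is 38 -> NA
Op 5: route key 95: none >= 95, wrap to smallest pos 38 -> NA
Op 6: route key 16: smallest pos >= 16 is 38 -> NA
Op 7: route key 31: smallest pos >= 31 is 38 -> NA
Op 8: route key 97: none >= 97, wrap to smallest pos 38 -> NA
Op 9: add NB@94 -> ring=[38:NA,94:NB]
Op 10: remove NB -> ring=[38:NA]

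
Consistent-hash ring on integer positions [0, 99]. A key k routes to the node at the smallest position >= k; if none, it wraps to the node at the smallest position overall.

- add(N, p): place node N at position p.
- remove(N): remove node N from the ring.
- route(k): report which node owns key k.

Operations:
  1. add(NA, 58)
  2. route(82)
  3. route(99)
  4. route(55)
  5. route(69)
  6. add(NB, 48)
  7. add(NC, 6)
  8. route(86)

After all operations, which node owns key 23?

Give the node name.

Answer: NB

Derivation:
Op 1: add NA@58 -> ring=[58:NA]
Op 2: route key 82: none >= 82, wrap to smallest pos 58 -> NA
Op 3: route key 99: none >= 99, wrap to smallest pos 58 -> NA
Op 4: route key 55: smallest pos >= 55 is 58 -> NA
Op 5: route key 69: none >= 69, wrap to smallest pos 58 -> NA
Op 6: add NB@48 -> ring=[48:NB,58:NA]
Op 7: add NC@6 -> ring=[6:NC,48:NB,58:NA]
Op 8: route key 86: none >= 86, wrap to smallest pos 6 -> NC
Final route key 23: smallest pos >= 23 is 48 -> NB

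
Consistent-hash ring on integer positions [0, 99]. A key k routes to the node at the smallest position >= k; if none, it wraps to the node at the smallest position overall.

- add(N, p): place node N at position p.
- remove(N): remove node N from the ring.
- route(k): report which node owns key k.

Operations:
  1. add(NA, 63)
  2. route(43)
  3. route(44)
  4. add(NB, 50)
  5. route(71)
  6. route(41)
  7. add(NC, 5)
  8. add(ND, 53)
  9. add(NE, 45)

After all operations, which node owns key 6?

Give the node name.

Answer: NE

Derivation:
Op 1: add NA@63 -> ring=[63:NA]
Op 2: route key 43: smallest pos >= 43 is 63 -> NA
Op 3: route key 44: smallest pos >= 44 is 63 -> NA
Op 4: add NB@50 -> ring=[50:NB,63:NA]
Op 5: route key 71: none >= 71, wrap to smallest pos 50 -> NB
Op 6: route key 41: smallest pos >= 41 is 50 -> NB
Op 7: add NC@5 -> ring=[5:NC,50:NB,63:NA]
Op 8: add ND@53 -> ring=[5:NC,50:NB,53:ND,63:NA]
Op 9: add NE@45 -> ring=[5:NC,45:NE,50:NB,53:ND,63:NA]
Final route key 6: smallest pos >= 6 is 45 -> NE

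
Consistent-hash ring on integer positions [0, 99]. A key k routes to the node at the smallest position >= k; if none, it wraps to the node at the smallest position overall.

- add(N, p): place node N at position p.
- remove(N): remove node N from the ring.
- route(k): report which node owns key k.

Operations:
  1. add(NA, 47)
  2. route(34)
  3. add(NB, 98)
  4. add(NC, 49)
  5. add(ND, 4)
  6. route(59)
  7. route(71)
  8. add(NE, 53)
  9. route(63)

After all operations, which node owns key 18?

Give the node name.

Answer: NA

Derivation:
Op 1: add NA@47 -> ring=[47:NA]
Op 2: route key 34: smallest pos >= 34 is 47 -> NA
Op 3: add NB@98 -> ring=[47:NA,98:NB]
Op 4: add NC@49 -> ring=[47:NA,49:NC,98:NB]
Op 5: add ND@4 -> ring=[4:ND,47:NA,49:NC,98:NB]
Op 6: route key 59: smallest pos >= 59 is 98 -> NB
Op 7: route key 71: smallest pos >= 71 is 98 -> NB
Op 8: add NE@53 -> ring=[4:ND,47:NA,49:NC,53:NE,98:NB]
Op 9: route key 63: smallest pos >= 63 is 98 -> NB
Final route key 18: smallest pos >= 18 is 47 -> NA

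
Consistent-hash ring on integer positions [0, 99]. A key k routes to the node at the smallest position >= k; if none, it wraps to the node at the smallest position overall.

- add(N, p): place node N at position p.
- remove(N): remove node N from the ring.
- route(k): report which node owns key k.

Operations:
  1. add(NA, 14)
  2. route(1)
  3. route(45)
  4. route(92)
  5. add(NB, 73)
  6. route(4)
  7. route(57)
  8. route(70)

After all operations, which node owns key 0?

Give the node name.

Answer: NA

Derivation:
Op 1: add NA@14 -> ring=[14:NA]
Op 2: route key 1: smallest pos >= 1 is 14 -> NA
Op 3: route key 45: none >= 45, wrap to smallest pos 14 -> NA
Op 4: route key 92: none >= 92, wrap to smallest pos 14 -> NA
Op 5: add NB@73 -> ring=[14:NA,73:NB]
Op 6: route key 4: smallest pos >= 4 is 14 -> NA
Op 7: route key 57: smallest pos >= 57 is 73 -> NB
Op 8: route key 70: smallest pos >= 70 is 73 -> NB
Final route key 0: smallest pos >= 0 is 14 -> NA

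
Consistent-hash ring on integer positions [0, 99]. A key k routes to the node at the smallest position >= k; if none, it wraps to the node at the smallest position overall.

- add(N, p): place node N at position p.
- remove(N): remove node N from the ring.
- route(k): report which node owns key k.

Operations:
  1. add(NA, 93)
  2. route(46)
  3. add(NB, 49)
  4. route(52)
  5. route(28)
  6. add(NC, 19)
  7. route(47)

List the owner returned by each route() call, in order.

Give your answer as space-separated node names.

Op 1: add NA@93 -> ring=[93:NA]
Op 2: route key 46: smallest pos >= 46 is 93 -> NA
Op 3: add NB@49 -> ring=[49:NB,93:NA]
Op 4: route key 52: smallest pos >= 52 is 93 -> NA
Op 5: route key 28: smallest pos >= 28 is 49 -> NB
Op 6: add NC@19 -> ring=[19:NC,49:NB,93:NA]
Op 7: route key 47: smallest pos >= 47 is 49 -> NB

Answer: NA NA NB NB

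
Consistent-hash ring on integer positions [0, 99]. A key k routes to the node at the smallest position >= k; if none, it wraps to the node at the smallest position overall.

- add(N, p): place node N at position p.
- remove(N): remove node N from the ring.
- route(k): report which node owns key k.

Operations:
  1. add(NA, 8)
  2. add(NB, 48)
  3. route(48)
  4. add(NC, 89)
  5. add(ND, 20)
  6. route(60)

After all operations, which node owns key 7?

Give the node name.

Answer: NA

Derivation:
Op 1: add NA@8 -> ring=[8:NA]
Op 2: add NB@48 -> ring=[8:NA,48:NB]
Op 3: route key 48: smallest pos >= 48 is 48 -> NB
Op 4: add NC@89 -> ring=[8:NA,48:NB,89:NC]
Op 5: add ND@20 -> ring=[8:NA,20:ND,48:NB,89:NC]
Op 6: route key 60: smallest pos >= 60 is 89 -> NC
Final route key 7: smallest pos >= 7 is 8 -> NA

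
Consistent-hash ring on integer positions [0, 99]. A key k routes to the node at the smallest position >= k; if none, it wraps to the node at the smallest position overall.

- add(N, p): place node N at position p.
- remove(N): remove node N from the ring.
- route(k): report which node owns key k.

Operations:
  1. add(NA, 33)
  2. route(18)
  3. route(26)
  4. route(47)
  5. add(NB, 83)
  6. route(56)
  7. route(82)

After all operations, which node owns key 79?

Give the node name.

Answer: NB

Derivation:
Op 1: add NA@33 -> ring=[33:NA]
Op 2: route key 18: smallest pos >= 18 is 33 -> NA
Op 3: route key 26: smallest pos >= 26 is 33 -> NA
Op 4: route key 47: none >= 47, wrap to smallest pos 33 -> NA
Op 5: add NB@83 -> ring=[33:NA,83:NB]
Op 6: route key 56: smallest pos >= 56 is 83 -> NB
Op 7: route key 82: smallest pos >= 82 is 83 -> NB
Final route key 79: smallest pos >= 79 is 83 -> NB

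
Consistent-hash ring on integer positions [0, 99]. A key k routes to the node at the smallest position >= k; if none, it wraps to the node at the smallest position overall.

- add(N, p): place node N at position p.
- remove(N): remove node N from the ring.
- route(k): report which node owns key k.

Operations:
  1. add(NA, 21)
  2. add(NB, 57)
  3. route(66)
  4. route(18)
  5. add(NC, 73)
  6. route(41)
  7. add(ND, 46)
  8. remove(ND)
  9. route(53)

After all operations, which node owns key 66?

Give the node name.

Op 1: add NA@21 -> ring=[21:NA]
Op 2: add NB@57 -> ring=[21:NA,57:NB]
Op 3: route key 66: none >= 66, wrap to smallest pos 21 -> NA
Op 4: route key 18: smallest pos >= 18 is 21 -> NA
Op 5: add NC@73 -> ring=[21:NA,57:NB,73:NC]
Op 6: route key 41: smallest pos >= 41 is 57 -> NB
Op 7: add ND@46 -> ring=[21:NA,46:ND,57:NB,73:NC]
Op 8: remove ND -> ring=[21:NA,57:NB,73:NC]
Op 9: route key 53: smallest pos >= 53 is 57 -> NB
Final route key 66: smallest pos >= 66 is 73 -> NC

Answer: NC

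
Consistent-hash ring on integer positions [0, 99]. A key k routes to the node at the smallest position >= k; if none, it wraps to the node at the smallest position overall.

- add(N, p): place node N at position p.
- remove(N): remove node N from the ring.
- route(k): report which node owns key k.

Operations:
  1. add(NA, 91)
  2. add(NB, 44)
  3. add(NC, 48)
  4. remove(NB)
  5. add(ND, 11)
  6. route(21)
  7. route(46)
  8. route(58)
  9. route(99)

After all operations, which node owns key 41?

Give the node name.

Op 1: add NA@91 -> ring=[91:NA]
Op 2: add NB@44 -> ring=[44:NB,91:NA]
Op 3: add NC@48 -> ring=[44:NB,48:NC,91:NA]
Op 4: remove NB -> ring=[48:NC,91:NA]
Op 5: add ND@11 -> ring=[11:ND,48:NC,91:NA]
Op 6: route key 21: smallest pos >= 21 is 48 -> NC
Op 7: route key 46: smallest pos >= 46 is 48 -> NC
Op 8: route key 58: smallest pos >= 58 is 91 -> NA
Op 9: route key 99: none >= 99, wrap to smallest pos 11 -> ND
Final route key 41: smallest pos >= 41 is 48 -> NC

Answer: NC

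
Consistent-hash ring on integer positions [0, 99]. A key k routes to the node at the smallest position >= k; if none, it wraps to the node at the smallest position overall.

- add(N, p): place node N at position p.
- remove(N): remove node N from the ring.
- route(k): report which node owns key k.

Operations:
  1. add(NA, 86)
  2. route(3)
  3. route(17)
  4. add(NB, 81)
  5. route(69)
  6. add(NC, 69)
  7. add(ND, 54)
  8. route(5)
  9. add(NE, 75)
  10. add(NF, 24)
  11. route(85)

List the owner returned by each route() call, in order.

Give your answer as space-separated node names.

Answer: NA NA NB ND NA

Derivation:
Op 1: add NA@86 -> ring=[86:NA]
Op 2: route key 3: smallest pos >= 3 is 86 -> NA
Op 3: route key 17: smallest pos >= 17 is 86 -> NA
Op 4: add NB@81 -> ring=[81:NB,86:NA]
Op 5: route key 69: smallest pos >= 69 is 81 -> NB
Op 6: add NC@69 -> ring=[69:NC,81:NB,86:NA]
Op 7: add ND@54 -> ring=[54:ND,69:NC,81:NB,86:NA]
Op 8: route key 5: smallest pos >= 5 is 54 -> ND
Op 9: add NE@75 -> ring=[54:ND,69:NC,75:NE,81:NB,86:NA]
Op 10: add NF@24 -> ring=[24:NF,54:ND,69:NC,75:NE,81:NB,86:NA]
Op 11: route key 85: smallest pos >= 85 is 86 -> NA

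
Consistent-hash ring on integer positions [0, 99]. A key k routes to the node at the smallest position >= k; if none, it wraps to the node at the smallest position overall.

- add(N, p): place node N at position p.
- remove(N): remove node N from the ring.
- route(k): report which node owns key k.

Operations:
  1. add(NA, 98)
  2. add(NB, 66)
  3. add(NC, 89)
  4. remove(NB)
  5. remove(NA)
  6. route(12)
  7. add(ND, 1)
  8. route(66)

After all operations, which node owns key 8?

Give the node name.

Op 1: add NA@98 -> ring=[98:NA]
Op 2: add NB@66 -> ring=[66:NB,98:NA]
Op 3: add NC@89 -> ring=[66:NB,89:NC,98:NA]
Op 4: remove NB -> ring=[89:NC,98:NA]
Op 5: remove NA -> ring=[89:NC]
Op 6: route key 12: smallest pos >= 12 is 89 -> NC
Op 7: add ND@1 -> ring=[1:ND,89:NC]
Op 8: route key 66: smallest pos >= 66 is 89 -> NC
Final route key 8: smallest pos >= 8 is 89 -> NC

Answer: NC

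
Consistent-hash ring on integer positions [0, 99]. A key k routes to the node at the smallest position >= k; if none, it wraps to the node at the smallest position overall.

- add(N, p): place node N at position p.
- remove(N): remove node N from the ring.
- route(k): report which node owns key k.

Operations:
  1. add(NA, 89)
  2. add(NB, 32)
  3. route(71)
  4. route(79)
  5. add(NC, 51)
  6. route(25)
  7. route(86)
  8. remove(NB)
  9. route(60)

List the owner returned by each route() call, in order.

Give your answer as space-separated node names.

Answer: NA NA NB NA NA

Derivation:
Op 1: add NA@89 -> ring=[89:NA]
Op 2: add NB@32 -> ring=[32:NB,89:NA]
Op 3: route key 71: smallest pos >= 71 is 89 -> NA
Op 4: route key 79: smallest pos >= 79 is 89 -> NA
Op 5: add NC@51 -> ring=[32:NB,51:NC,89:NA]
Op 6: route key 25: smallest pos >= 25 is 32 -> NB
Op 7: route key 86: smallest pos >= 86 is 89 -> NA
Op 8: remove NB -> ring=[51:NC,89:NA]
Op 9: route key 60: smallest pos >= 60 is 89 -> NA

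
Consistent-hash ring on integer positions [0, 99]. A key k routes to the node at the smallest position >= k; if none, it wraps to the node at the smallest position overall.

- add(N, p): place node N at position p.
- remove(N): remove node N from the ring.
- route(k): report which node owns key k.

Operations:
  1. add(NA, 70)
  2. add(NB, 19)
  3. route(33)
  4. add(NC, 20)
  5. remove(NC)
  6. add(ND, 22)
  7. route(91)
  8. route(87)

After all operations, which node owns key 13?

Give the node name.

Answer: NB

Derivation:
Op 1: add NA@70 -> ring=[70:NA]
Op 2: add NB@19 -> ring=[19:NB,70:NA]
Op 3: route key 33: smallest pos >= 33 is 70 -> NA
Op 4: add NC@20 -> ring=[19:NB,20:NC,70:NA]
Op 5: remove NC -> ring=[19:NB,70:NA]
Op 6: add ND@22 -> ring=[19:NB,22:ND,70:NA]
Op 7: route key 91: none >= 91, wrap to smallest pos 19 -> NB
Op 8: route key 87: none >= 87, wrap to smallest pos 19 -> NB
Final route key 13: smallest pos >= 13 is 19 -> NB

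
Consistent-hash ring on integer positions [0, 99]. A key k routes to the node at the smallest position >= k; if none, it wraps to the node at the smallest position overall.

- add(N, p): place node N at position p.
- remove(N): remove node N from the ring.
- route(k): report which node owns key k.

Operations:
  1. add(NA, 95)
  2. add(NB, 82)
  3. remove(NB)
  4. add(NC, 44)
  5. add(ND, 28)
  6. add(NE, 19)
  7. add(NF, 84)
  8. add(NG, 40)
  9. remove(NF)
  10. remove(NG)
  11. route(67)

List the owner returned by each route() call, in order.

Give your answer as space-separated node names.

Answer: NA

Derivation:
Op 1: add NA@95 -> ring=[95:NA]
Op 2: add NB@82 -> ring=[82:NB,95:NA]
Op 3: remove NB -> ring=[95:NA]
Op 4: add NC@44 -> ring=[44:NC,95:NA]
Op 5: add ND@28 -> ring=[28:ND,44:NC,95:NA]
Op 6: add NE@19 -> ring=[19:NE,28:ND,44:NC,95:NA]
Op 7: add NF@84 -> ring=[19:NE,28:ND,44:NC,84:NF,95:NA]
Op 8: add NG@40 -> ring=[19:NE,28:ND,40:NG,44:NC,84:NF,95:NA]
Op 9: remove NF -> ring=[19:NE,28:ND,40:NG,44:NC,95:NA]
Op 10: remove NG -> ring=[19:NE,28:ND,44:NC,95:NA]
Op 11: route key 67: smallest pos >= 67 is 95 -> NA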